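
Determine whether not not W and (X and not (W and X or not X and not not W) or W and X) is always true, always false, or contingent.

contingent

not not W and (X and not (W and X or not X and not not W) or W and X)
= not not W and (X and not (W and X or not X and W) or W and X)   (double negation)
= not not W and (X and not W or W and X)   (distribution)
= not not W and X   (distribution)
= W and X   (double negation)
This depends on W, X, so it is not a constant.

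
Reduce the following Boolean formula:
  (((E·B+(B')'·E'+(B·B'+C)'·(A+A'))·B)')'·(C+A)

(((E·B+(B')'·E'+(B·B'+C)'·(A+A'))·B)')'·(C+A)
= (E·B+(B')'·E'+(B·B'+C)'·(A+A'))·B·(C+A)   (double negation)
= (E·B+B·E'+(B·B'+C)'·(A+A'))·B·(C+A)   (double negation)
= (B+(B·B'+C)'·(A+A'))·B·(C+A)   (distribution)
= (B+C'·(A+A'))·B·(C+A)   (complement / identity)
= (B+C')·B·(C+A)   (complement / identity)
= B·(C+A)   (absorption)

B·(C+A)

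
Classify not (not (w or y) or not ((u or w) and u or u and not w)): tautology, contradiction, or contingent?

not (not (w or y) or not ((u or w) and u or u and not w))
= (w or y) and ((u or w) and u or u and not w)   (De Morgan)
= (w or y) and (u or u and not w)   (absorption)
= (w or y) and u   (absorption)
This depends on u, w, y, so it is not a constant.

contingent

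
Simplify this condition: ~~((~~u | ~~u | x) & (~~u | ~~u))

~~((~~u | ~~u | x) & (~~u | ~~u))
= ~~(~~u | ~~u)   (absorption)
= ~~u | ~~u   (double negation)
= ~~u   (idempotence)
= u   (double negation)

u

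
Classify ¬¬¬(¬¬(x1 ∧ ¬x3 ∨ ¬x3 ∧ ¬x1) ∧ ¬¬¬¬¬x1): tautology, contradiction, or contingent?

contingent

¬¬¬(¬¬(x1 ∧ ¬x3 ∨ ¬x3 ∧ ¬x1) ∧ ¬¬¬¬¬x1)
= ¬¬¬(¬¬(x1 ∧ ¬x3 ∨ ¬x3 ∧ ¬x1) ∧ ¬¬¬x1)   (double negation)
= ¬¬¬(¬¬¬x3 ∧ ¬¬¬x1)   (distribution)
= ¬¬(¬¬x3 ∨ ¬¬x1)   (De Morgan)
= ¬(¬x3 ∧ ¬x1)   (De Morgan)
= x3 ∨ x1   (De Morgan)
This depends on x1, x3, so it is not a constant.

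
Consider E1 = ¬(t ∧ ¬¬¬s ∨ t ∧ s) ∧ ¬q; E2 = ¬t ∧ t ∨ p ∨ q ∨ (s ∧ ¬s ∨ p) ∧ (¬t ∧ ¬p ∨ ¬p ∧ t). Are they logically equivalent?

No

E1: ¬(t ∧ ¬¬¬s ∨ t ∧ s) ∧ ¬q
    = ¬(t ∧ ¬s ∨ t ∧ s) ∧ ¬q   — double negation
    = ¬t ∧ ¬q   — distribution
E2: ¬t ∧ t ∨ p ∨ q ∨ (s ∧ ¬s ∨ p) ∧ (¬t ∧ ¬p ∨ ¬p ∧ t)
    = p ∨ q ∨ (s ∧ ¬s ∨ p) ∧ (¬t ∧ ¬p ∨ ¬p ∧ t)   — complement / identity
    = p ∨ q ∨ (s ∧ ¬s ∨ p) ∧ ¬p   — distribution
    = p ∨ q ∨ p ∧ ¬p   — complement / identity
    = p ∨ q   — complement / identity
These differ: at p=1, q=1, s=0, t=1, E1 = 0 but E2 = 1.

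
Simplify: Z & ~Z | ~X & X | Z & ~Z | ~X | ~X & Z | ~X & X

~X

Z & ~Z | ~X & X | Z & ~Z | ~X | ~X & Z | ~X & X
= Z & ~Z | ~X & X | ~X | ~X & Z | ~X & X
= Z & ~Z | ~X & X | ~X | ~X & Z
= ~X & X | ~X | ~X & Z
= ~X | ~X & Z
= ~X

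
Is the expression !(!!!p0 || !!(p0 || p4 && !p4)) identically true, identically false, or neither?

!(!!!p0 || !!(p0 || p4 && !p4))
= !!p0 && !(p0 || p4 && !p4)   [De Morgan]
= !!p0 && !p0   [complement / identity]
= p0 && !p0   [double negation]
= false   [complement]

identically false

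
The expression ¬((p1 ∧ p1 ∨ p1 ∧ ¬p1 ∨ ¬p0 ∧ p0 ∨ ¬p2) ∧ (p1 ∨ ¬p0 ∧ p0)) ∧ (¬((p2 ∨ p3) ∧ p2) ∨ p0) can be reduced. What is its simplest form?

¬((p1 ∧ p1 ∨ p1 ∧ ¬p1 ∨ ¬p0 ∧ p0 ∨ ¬p2) ∧ (p1 ∨ ¬p0 ∧ p0)) ∧ (¬((p2 ∨ p3) ∧ p2) ∨ p0)
= ¬((p1 ∨ ¬p0 ∧ p0 ∨ ¬p2) ∧ (p1 ∨ ¬p0 ∧ p0)) ∧ (¬((p2 ∨ p3) ∧ p2) ∨ p0)   [distribution]
= ¬(p1 ∨ ¬p0 ∧ p0) ∧ (¬((p2 ∨ p3) ∧ p2) ∨ p0)   [absorption]
= ¬p1 ∧ (¬((p2 ∨ p3) ∧ p2) ∨ p0)   [complement / identity]
= ¬p1 ∧ (¬p2 ∨ p0)   [absorption]

¬p1 ∧ (¬p2 ∨ p0)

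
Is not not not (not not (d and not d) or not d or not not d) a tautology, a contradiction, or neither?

contradiction

not not not (not not (d and not d) or not d or not not d)
= not not not (d and not d or not d or not not d)
= not not not (not d or not not d)
= not (not d or not not d)
= d and not d
= False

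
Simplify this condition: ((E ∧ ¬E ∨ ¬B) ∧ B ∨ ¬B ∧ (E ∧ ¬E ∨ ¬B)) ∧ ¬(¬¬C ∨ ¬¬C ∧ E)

¬B ∧ ¬C

((E ∧ ¬E ∨ ¬B) ∧ B ∨ ¬B ∧ (E ∧ ¬E ∨ ¬B)) ∧ ¬(¬¬C ∨ ¬¬C ∧ E)
= (E ∧ ¬E ∨ ¬B) ∧ ¬(¬¬C ∨ ¬¬C ∧ E)   (distribution)
= (E ∧ ¬E ∨ ¬B) ∧ ¬¬¬C   (absorption)
= ¬B ∧ ¬¬¬C   (complement / identity)
= ¬B ∧ ¬C   (double negation)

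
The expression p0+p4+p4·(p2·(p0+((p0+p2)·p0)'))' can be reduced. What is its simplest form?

p0+p4

p0+p4+p4·(p2·(p0+((p0+p2)·p0)'))'
= p0+p4+p4·(p2·(p0+p0'))'   (absorption)
= p0+p4+p4·p2'   (complement / identity)
= p0+p4   (absorption)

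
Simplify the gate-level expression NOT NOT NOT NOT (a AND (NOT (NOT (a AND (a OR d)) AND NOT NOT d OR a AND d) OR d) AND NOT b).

NOT NOT NOT NOT (a AND (NOT (NOT (a AND (a OR d)) AND NOT NOT d OR a AND d) OR d) AND NOT b)
= NOT NOT (a AND (NOT (NOT (a AND (a OR d)) AND NOT NOT d OR a AND d) OR d) AND NOT b)   — double negation
= NOT NOT (a AND (NOT (NOT (a AND (a OR d)) AND d OR a AND d) OR d) AND NOT b)   — double negation
= NOT NOT (a AND (NOT (NOT a AND d OR a AND d) OR d) AND NOT b)   — absorption
= a AND (NOT (NOT a AND d OR a AND d) OR d) AND NOT b   — double negation
= a AND (NOT d OR d) AND NOT b   — distribution
= a AND NOT b   — complement / identity

a AND NOT b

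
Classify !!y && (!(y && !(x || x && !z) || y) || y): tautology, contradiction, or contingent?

!!y && (!(y && !(x || x && !z) || y) || y)
= !!y && (!(y && !x || y) || y)   [absorption]
= y && (!(y && !x || y) || y)   [double negation]
= y && (!y || y)   [absorption]
= y   [complement / identity]
This depends on y, so it is not a constant.

contingent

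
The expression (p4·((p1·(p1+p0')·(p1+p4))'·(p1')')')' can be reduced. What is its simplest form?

(p4·((p1·(p1+p0')·(p1+p4))'·(p1')')')'
= (p4·(p1·(p1+p0')·(p1+p4)+p1'))'   — De Morgan
= (p4·(p1·(p1+p4)+p1'))'   — absorption
= (p4·(p1+p1'))'   — absorption
= p4'   — complement / identity

p4'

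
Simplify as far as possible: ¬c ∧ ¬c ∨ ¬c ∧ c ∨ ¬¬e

¬c ∨ e

¬c ∧ ¬c ∨ ¬c ∧ c ∨ ¬¬e
= ¬c ∨ ¬¬e
= ¬c ∨ e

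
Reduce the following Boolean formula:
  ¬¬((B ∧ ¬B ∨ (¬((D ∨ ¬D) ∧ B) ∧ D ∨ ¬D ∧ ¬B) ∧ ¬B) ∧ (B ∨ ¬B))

¬B

¬¬((B ∧ ¬B ∨ (¬((D ∨ ¬D) ∧ B) ∧ D ∨ ¬D ∧ ¬B) ∧ ¬B) ∧ (B ∨ ¬B))
= ¬¬(B ∧ ¬B ∨ (¬((D ∨ ¬D) ∧ B) ∧ D ∨ ¬D ∧ ¬B) ∧ ¬B)   [complement / identity]
= ¬¬(B ∧ ¬B ∨ (¬B ∧ D ∨ ¬D ∧ ¬B) ∧ ¬B)   [complement / identity]
= ¬¬(B ∧ ¬B ∨ ¬B ∧ ¬B)   [distribution]
= ¬¬¬B   [distribution]
= ¬B   [double negation]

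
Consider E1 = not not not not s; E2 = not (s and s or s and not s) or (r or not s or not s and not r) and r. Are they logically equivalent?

E1: not not not not s
    = not not s   — double negation
    = s   — double negation
E2: not (s and s or s and not s) or (r or not s or not s and not r) and r
    = not (s and s or s and not s) or (r or not s) and r   — absorption
    = not (s and s or s and not s) or r   — absorption
    = not s or r   — distribution
These differ: at r=0, s=0, E1 = 0 but E2 = 1.

No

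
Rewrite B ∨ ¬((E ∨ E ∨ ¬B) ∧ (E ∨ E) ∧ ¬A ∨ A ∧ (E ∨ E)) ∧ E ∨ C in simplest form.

B ∨ C

B ∨ ¬((E ∨ E ∨ ¬B) ∧ (E ∨ E) ∧ ¬A ∨ A ∧ (E ∨ E)) ∧ E ∨ C
= B ∨ ¬((E ∨ E) ∧ ¬A ∨ A ∧ (E ∨ E)) ∧ E ∨ C   — absorption
= B ∨ ¬(E ∧ ¬A ∨ A ∧ (E ∨ E)) ∧ E ∨ C   — idempotence
= B ∨ ¬(E ∧ ¬A ∨ A ∧ E) ∧ E ∨ C   — idempotence
= B ∨ ¬E ∧ E ∨ C   — distribution
= B ∨ C   — complement / identity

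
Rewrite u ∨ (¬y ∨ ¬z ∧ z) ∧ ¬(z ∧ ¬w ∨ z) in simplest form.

u ∨ (¬y ∨ ¬z ∧ z) ∧ ¬(z ∧ ¬w ∨ z)
= u ∨ ¬y ∧ ¬(z ∧ ¬w ∨ z)   [complement / identity]
= u ∨ ¬y ∧ ¬z   [absorption]

u ∨ ¬y ∧ ¬z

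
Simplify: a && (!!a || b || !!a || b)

a

a && (!!a || b || !!a || b)
= a && (!!a || b)
= a && (a || b)
= a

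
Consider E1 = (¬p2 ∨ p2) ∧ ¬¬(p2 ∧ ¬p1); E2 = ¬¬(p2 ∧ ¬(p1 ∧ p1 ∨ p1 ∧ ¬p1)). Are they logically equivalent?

Yes

E1: (¬p2 ∨ p2) ∧ ¬¬(p2 ∧ ¬p1)
    = ¬¬(p2 ∧ ¬p1)   [complement / identity]
    = p2 ∧ ¬p1   [double negation]
E2: ¬¬(p2 ∧ ¬(p1 ∧ p1 ∨ p1 ∧ ¬p1))
    = p2 ∧ ¬(p1 ∧ p1 ∨ p1 ∧ ¬p1)   [double negation]
    = p2 ∧ ¬p1   [distribution]
Both reduce to p2 ∧ ¬p1, so they are equivalent.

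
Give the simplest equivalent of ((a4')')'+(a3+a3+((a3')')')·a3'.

((a4')')'+(a3+a3+((a3')')')·a3'
= ((a4')')'+(a3+((a3')')')·a3'   (idempotence)
= ((a4')')'+(a3+a3')·a3'   (double negation)
= ((a4')')'+a3'   (complement / identity)
= a4'+a3'   (double negation)

a4'+a3'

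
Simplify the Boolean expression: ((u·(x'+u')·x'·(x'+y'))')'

((u·(x'+u')·x'·(x'+y'))')'
= ((u·x'·(x'+y'))')'   — absorption
= ((u·x')')'   — absorption
= u·x'   — double negation

u·x'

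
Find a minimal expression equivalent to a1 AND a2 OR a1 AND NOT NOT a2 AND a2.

a1 AND a2

a1 AND a2 OR a1 AND NOT NOT a2 AND a2
= a1 AND a2 OR a1 AND a2 AND a2   (double negation)
= a1 AND a2 OR a1 AND a2   (idempotence)
= a1 AND a2   (idempotence)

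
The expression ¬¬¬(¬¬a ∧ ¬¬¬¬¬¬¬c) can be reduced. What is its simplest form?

¬¬¬(¬¬a ∧ ¬¬¬¬¬¬¬c)
= ¬¬¬(¬¬a ∧ ¬¬¬¬¬c)
= ¬(¬¬a ∧ ¬¬¬¬¬c)
= ¬(¬¬a ∧ ¬¬¬c)
= ¬a ∨ ¬¬c
= ¬a ∨ c

¬a ∨ c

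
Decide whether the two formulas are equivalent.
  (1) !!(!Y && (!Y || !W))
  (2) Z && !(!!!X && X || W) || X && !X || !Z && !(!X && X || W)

E1: !!(!Y && (!Y || !W))
    = !!!Y   — absorption
    = !Y   — double negation
E2: Z && !(!!!X && X || W) || X && !X || !Z && !(!X && X || W)
    = Z && !(!!!X && X || W) || !Z && !(!X && X || W)   — complement / identity
    = Z && !(!X && X || W) || !Z && !(!X && X || W)   — double negation
    = !(!X && X || W)   — distribution
    = !W   — complement / identity
These differ: at W=1, X=0, Y=0, Z=0, E1 = 1 but E2 = 0.

No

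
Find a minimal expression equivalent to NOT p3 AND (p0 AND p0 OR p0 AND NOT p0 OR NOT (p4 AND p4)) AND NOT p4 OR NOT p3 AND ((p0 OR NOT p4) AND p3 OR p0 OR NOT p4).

NOT p3 AND (p0 OR NOT p4)

NOT p3 AND (p0 AND p0 OR p0 AND NOT p0 OR NOT (p4 AND p4)) AND NOT p4 OR NOT p3 AND ((p0 OR NOT p4) AND p3 OR p0 OR NOT p4)
= NOT p3 AND (p0 AND p0 OR p0 AND NOT p0 OR NOT (p4 AND p4)) AND NOT p4 OR NOT p3 AND (p0 OR NOT p4)   (absorption)
= NOT p3 AND (p0 AND p0 OR p0 AND NOT p0 OR NOT p4) AND NOT p4 OR NOT p3 AND (p0 OR NOT p4)   (idempotence)
= NOT p3 AND (p0 OR NOT p4) AND NOT p4 OR NOT p3 AND (p0 OR NOT p4)   (distribution)
= NOT p3 AND (p0 OR NOT p4)   (absorption)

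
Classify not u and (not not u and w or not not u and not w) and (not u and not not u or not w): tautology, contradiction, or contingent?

contradiction

not u and (not not u and w or not not u and not w) and (not u and not not u or not w)
= not u and not not u and (not u and not not u or not w)   [distribution]
= not u and not not u   [absorption]
= not u and u   [double negation]
= False   [complement]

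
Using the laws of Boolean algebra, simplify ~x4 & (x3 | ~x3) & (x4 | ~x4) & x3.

~x4 & (x3 | ~x3) & (x4 | ~x4) & x3
= ~x4 & (x3 | ~x3) & x3   [complement / identity]
= ~x4 & x3   [complement / identity]

~x4 & x3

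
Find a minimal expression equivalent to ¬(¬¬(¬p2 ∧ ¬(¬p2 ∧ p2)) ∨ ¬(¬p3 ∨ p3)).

¬(¬¬(¬p2 ∧ ¬(¬p2 ∧ p2)) ∨ ¬(¬p3 ∨ p3))
= ¬(¬(p2 ∨ ¬p2 ∧ p2) ∨ ¬(¬p3 ∨ p3))   — De Morgan
= ¬(¬p2 ∨ ¬(¬p3 ∨ p3))   — complement / identity
= p2 ∧ (¬p3 ∨ p3)   — De Morgan
= p2   — complement / identity

p2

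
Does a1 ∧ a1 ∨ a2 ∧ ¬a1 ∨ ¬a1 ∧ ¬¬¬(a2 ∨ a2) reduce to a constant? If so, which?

a1 ∧ a1 ∨ a2 ∧ ¬a1 ∨ ¬a1 ∧ ¬¬¬(a2 ∨ a2)
= a1 ∧ a1 ∨ a2 ∧ ¬a1 ∨ ¬a1 ∧ ¬(a2 ∨ a2)
= a1 ∧ a1 ∨ a2 ∧ ¬a1 ∨ ¬a1 ∧ ¬a2
= a1 ∨ a2 ∧ ¬a1 ∨ ¬a1 ∧ ¬a2
= a1 ∨ ¬a1
= True

yes, True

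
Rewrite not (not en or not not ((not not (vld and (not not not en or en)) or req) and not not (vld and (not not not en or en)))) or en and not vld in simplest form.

en and not vld

not (not en or not not ((not not (vld and (not not not en or en)) or req) and not not (vld and (not not not en or en)))) or en and not vld
= not (not en or (not not (vld and (not not not en or en)) or req) and not not (vld and (not not not en or en))) or en and not vld
= not (not en or not not (vld and (not not not en or en))) or en and not vld
= en and not (vld and (not not not en or en)) or en and not vld
= en and not (vld and (not en or en)) or en and not vld
= en and not vld or en and not vld
= en and not vld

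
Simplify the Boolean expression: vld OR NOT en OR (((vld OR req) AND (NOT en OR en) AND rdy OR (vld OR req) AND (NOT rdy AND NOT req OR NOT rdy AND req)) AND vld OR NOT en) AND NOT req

vld OR NOT en

vld OR NOT en OR (((vld OR req) AND (NOT en OR en) AND rdy OR (vld OR req) AND (NOT rdy AND NOT req OR NOT rdy AND req)) AND vld OR NOT en) AND NOT req
= vld OR NOT en OR (((vld OR req) AND (NOT en OR en) AND rdy OR (vld OR req) AND NOT rdy) AND vld OR NOT en) AND NOT req   — distribution
= vld OR NOT en OR (((vld OR req) AND rdy OR (vld OR req) AND NOT rdy) AND vld OR NOT en) AND NOT req   — complement / identity
= vld OR NOT en OR ((vld OR req) AND vld OR NOT en) AND NOT req   — distribution
= vld OR NOT en OR (vld OR NOT en) AND NOT req   — absorption
= vld OR NOT en   — absorption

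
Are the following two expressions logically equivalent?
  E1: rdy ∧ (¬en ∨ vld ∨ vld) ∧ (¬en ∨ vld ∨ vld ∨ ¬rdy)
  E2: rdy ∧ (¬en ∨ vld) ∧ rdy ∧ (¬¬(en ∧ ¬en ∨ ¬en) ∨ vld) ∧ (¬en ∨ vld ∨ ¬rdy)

E1: rdy ∧ (¬en ∨ vld ∨ vld) ∧ (¬en ∨ vld ∨ vld ∨ ¬rdy)
    = rdy ∧ (¬en ∨ vld ∨ vld)
    = rdy ∧ (¬en ∨ vld)
E2: rdy ∧ (¬en ∨ vld) ∧ rdy ∧ (¬¬(en ∧ ¬en ∨ ¬en) ∨ vld) ∧ (¬en ∨ vld ∨ ¬rdy)
    = rdy ∧ (¬en ∨ vld) ∧ rdy ∧ (en ∧ ¬en ∨ ¬en ∨ vld) ∧ (¬en ∨ vld ∨ ¬rdy)
    = rdy ∧ (¬en ∨ vld) ∧ rdy ∧ (¬en ∨ vld) ∧ (¬en ∨ vld ∨ ¬rdy)
    = rdy ∧ (¬en ∨ vld) ∧ rdy ∧ (¬en ∨ vld)
    = rdy ∧ (¬en ∨ vld)
Both reduce to rdy ∧ (¬en ∨ vld), so they are equivalent.

Yes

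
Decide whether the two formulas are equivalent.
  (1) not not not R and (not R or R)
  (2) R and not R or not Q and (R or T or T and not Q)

E1: not not not R and (not R or R)
    = not R and (not R or R)
    = not R
E2: R and not R or not Q and (R or T or T and not Q)
    = R and not R or not Q and (R or T)
    = not Q and (R or T)
These differ: at Q=0, R=0, T=0, E1 = 1 but E2 = 0.

No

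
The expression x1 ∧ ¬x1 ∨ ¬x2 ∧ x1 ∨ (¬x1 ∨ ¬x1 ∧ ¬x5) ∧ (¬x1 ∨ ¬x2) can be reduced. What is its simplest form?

x1 ∧ ¬x1 ∨ ¬x2 ∧ x1 ∨ (¬x1 ∨ ¬x1 ∧ ¬x5) ∧ (¬x1 ∨ ¬x2)
= x1 ∧ ¬x1 ∨ ¬x2 ∧ x1 ∨ ¬x1 ∧ (¬x1 ∨ ¬x2)   [absorption]
= (¬x1 ∨ ¬x2) ∧ x1 ∨ ¬x1 ∧ (¬x1 ∨ ¬x2)   [distribution]
= ¬x1 ∨ ¬x2   [distribution]

¬x1 ∨ ¬x2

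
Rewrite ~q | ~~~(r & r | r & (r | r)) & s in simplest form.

~q | ~r & s

~q | ~~~(r & r | r & (r | r)) & s
= ~q | ~~~(r & r | r & r) & s
= ~q | ~~~(r & r) & s
= ~q | ~~~r & s
= ~q | ~r & s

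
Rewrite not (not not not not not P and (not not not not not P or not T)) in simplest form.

not (not not not not not P and (not not not not not P or not T))
= not not not not not not P   (absorption)
= not not not not P   (double negation)
= not not P   (double negation)
= P   (double negation)

P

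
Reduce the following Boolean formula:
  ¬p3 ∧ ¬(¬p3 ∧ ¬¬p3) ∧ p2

¬p3 ∧ p2

¬p3 ∧ ¬(¬p3 ∧ ¬¬p3) ∧ p2
= ¬p3 ∧ (p3 ∨ ¬p3) ∧ p2   [De Morgan]
= ¬p3 ∧ p2   [complement / identity]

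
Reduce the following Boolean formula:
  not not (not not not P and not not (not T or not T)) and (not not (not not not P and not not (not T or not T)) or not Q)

not not (not not not P and not not (not T or not T)) and (not not (not not not P and not not (not T or not T)) or not Q)
= not not (not not not P and not not (not T or not T))   (absorption)
= not not (not not not P and not not not T)   (idempotence)
= not (not not P or not not T)   (De Morgan)
= not P and not T   (De Morgan)

not P and not T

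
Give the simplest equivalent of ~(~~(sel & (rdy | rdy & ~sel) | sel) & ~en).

~sel | en

~(~~(sel & (rdy | rdy & ~sel) | sel) & ~en)
= ~(~~(sel & rdy | sel) & ~en)   [absorption]
= ~(~~sel & ~en)   [absorption]
= ~sel | en   [De Morgan]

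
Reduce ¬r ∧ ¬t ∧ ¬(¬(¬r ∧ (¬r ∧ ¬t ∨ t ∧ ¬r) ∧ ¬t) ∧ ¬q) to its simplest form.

¬r ∧ ¬t ∧ ¬(¬(¬r ∧ (¬r ∧ ¬t ∨ t ∧ ¬r) ∧ ¬t) ∧ ¬q)
= ¬r ∧ ¬t ∧ ¬(¬(¬r ∧ ¬r ∧ ¬t) ∧ ¬q)   — distribution
= ¬r ∧ ¬t ∧ ¬(¬(¬r ∧ ¬t) ∧ ¬q)   — idempotence
= ¬r ∧ ¬t ∧ (¬r ∧ ¬t ∨ q)   — De Morgan
= ¬r ∧ ¬t   — absorption

¬r ∧ ¬t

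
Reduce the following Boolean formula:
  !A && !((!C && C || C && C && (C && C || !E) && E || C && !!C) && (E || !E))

!A && !((!C && C || C && C && (C && C || !E) && E || C && !!C) && (E || !E))
= !A && !((!C && C || C && C && E || C && !!C) && (E || !E))   — absorption
= !A && !((!C && C || C && C && E || C && C) && (E || !E))   — double negation
= !A && !(!C && C || C && C && E || C && C)   — complement / identity
= !A && !(!C && C || C && C)   — absorption
= !A && !C   — distribution

!A && !C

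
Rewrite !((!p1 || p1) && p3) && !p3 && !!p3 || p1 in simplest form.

!((!p1 || p1) && p3) && !p3 && !!p3 || p1
= !((!p1 || p1) && p3) && !p3 && p3 || p1   (double negation)
= !p3 && !p3 && p3 || p1   (complement / identity)
= !p3 && p3 || p1   (idempotence)
= p1   (complement / identity)

p1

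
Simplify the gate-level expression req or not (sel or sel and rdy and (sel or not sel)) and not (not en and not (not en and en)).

req or not sel and en

req or not (sel or sel and rdy and (sel or not sel)) and not (not en and not (not en and en))
= req or not (sel or sel and rdy) and not (not en and not (not en and en))   (complement / identity)
= req or not sel and not (not en and not (not en and en))   (absorption)
= req or not sel and (en or not en and en)   (De Morgan)
= req or not sel and en   (complement / identity)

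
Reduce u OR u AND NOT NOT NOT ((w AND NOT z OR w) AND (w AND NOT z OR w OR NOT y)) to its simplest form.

u OR u AND NOT NOT NOT ((w AND NOT z OR w) AND (w AND NOT z OR w OR NOT y))
= u OR u AND NOT NOT NOT (w AND NOT z OR w)   — absorption
= u OR u AND NOT NOT NOT w   — absorption
= u OR u AND NOT w   — double negation
= u   — absorption

u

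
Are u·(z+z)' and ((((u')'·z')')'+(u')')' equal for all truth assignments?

No

E1: u·(z+z)'
    = u·z'
E2: ((((u')'·z')')'+(u')')'
    = ((u')'·z'+(u')')'
    = ((u')')'
    = u'
These differ: at u=0, z=0, E1 = 0 but E2 = 1.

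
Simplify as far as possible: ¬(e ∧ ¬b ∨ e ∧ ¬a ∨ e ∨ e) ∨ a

¬e ∨ a

¬(e ∧ ¬b ∨ e ∧ ¬a ∨ e ∨ e) ∨ a
= ¬(e ∧ ¬b ∨ e ∨ e) ∨ a   — absorption
= ¬(e ∧ ¬b ∨ e) ∨ a   — idempotence
= ¬e ∨ a   — absorption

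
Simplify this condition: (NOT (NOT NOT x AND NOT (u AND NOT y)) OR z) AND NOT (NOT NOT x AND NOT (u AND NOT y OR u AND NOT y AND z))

(NOT (NOT NOT x AND NOT (u AND NOT y)) OR z) AND NOT (NOT NOT x AND NOT (u AND NOT y OR u AND NOT y AND z))
= (NOT (NOT NOT x AND NOT (u AND NOT y)) OR z) AND NOT (NOT NOT x AND NOT (u AND NOT y))   [absorption]
= NOT (NOT NOT x AND NOT (u AND NOT y))   [absorption]
= NOT x OR u AND NOT y   [De Morgan]

NOT x OR u AND NOT y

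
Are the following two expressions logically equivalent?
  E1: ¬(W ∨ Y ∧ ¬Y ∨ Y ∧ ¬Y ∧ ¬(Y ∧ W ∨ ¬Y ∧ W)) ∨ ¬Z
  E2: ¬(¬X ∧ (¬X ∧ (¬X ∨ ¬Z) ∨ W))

No

E1: ¬(W ∨ Y ∧ ¬Y ∨ Y ∧ ¬Y ∧ ¬(Y ∧ W ∨ ¬Y ∧ W)) ∨ ¬Z
    = ¬(W ∨ Y ∧ ¬Y ∨ Y ∧ ¬Y ∧ ¬W) ∨ ¬Z
    = ¬(W ∨ Y ∧ ¬Y) ∨ ¬Z
    = ¬W ∨ ¬Z
E2: ¬(¬X ∧ (¬X ∧ (¬X ∨ ¬Z) ∨ W))
    = ¬(¬X ∧ (¬X ∨ W))
    = ¬¬X
    = X
These differ: at W=1, X=0, Y=0, Z=0, E1 = 1 but E2 = 0.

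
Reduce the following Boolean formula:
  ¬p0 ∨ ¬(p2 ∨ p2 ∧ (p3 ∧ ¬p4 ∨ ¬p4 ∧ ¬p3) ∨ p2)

¬p0 ∨ ¬(p2 ∨ p2 ∧ (p3 ∧ ¬p4 ∨ ¬p4 ∧ ¬p3) ∨ p2)
= ¬p0 ∨ ¬(p2 ∨ p2 ∧ ¬p4 ∨ p2)
= ¬p0 ∨ ¬(p2 ∨ p2)
= ¬p0 ∨ ¬p2

¬p0 ∨ ¬p2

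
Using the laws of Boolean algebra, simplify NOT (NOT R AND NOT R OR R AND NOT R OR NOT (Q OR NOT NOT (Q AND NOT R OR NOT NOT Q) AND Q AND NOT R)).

R AND Q

NOT (NOT R AND NOT R OR R AND NOT R OR NOT (Q OR NOT NOT (Q AND NOT R OR NOT NOT Q) AND Q AND NOT R))
= NOT (NOT R OR NOT (Q OR NOT NOT (Q AND NOT R OR NOT NOT Q) AND Q AND NOT R))   — distribution
= R AND (Q OR NOT NOT (Q AND NOT R OR NOT NOT Q) AND Q AND NOT R)   — De Morgan
= R AND (Q OR NOT NOT (Q AND NOT R OR Q) AND Q AND NOT R)   — double negation
= R AND (Q OR (Q AND NOT R OR Q) AND Q AND NOT R)   — double negation
= R AND (Q OR Q AND NOT R)   — absorption
= R AND Q   — absorption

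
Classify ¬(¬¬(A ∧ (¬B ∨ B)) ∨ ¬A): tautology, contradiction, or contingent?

¬(¬¬(A ∧ (¬B ∨ B)) ∨ ¬A)
= ¬(A ∧ (¬B ∨ B)) ∧ A   (De Morgan)
= ¬A ∧ A   (complement / identity)
= False   (complement)

contradiction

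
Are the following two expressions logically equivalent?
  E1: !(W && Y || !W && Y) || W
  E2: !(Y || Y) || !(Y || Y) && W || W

Yes

E1: !(W && Y || !W && Y) || W
    = !Y || W   (distribution)
E2: !(Y || Y) || !(Y || Y) && W || W
    = !(Y || Y) || W   (absorption)
    = !Y || W   (idempotence)
Both reduce to !Y || W, so they are equivalent.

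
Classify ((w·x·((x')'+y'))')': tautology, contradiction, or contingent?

((w·x·((x')'+y'))')'
= w·x·((x')'+y')   — double negation
= w·x·(x+y')   — double negation
= w·x   — absorption
This depends on w, x, so it is not a constant.

contingent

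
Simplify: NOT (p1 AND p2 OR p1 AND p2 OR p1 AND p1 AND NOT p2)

NOT p1

NOT (p1 AND p2 OR p1 AND p2 OR p1 AND p1 AND NOT p2)
= NOT (p1 AND p2 OR p1 AND p2 OR p1 AND NOT p2)   (idempotence)
= NOT (p1 AND p2 OR p1)   (distribution)
= NOT p1   (absorption)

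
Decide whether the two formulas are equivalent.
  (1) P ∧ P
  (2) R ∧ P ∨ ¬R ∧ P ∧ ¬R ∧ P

E1: P ∧ P
    = P
E2: R ∧ P ∨ ¬R ∧ P ∧ ¬R ∧ P
    = R ∧ P ∨ ¬R ∧ P
    = P
Both reduce to P, so they are equivalent.

Yes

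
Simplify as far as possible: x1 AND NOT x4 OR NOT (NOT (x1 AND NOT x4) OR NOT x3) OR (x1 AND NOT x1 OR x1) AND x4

x1 AND NOT x4 OR NOT (NOT (x1 AND NOT x4) OR NOT x3) OR (x1 AND NOT x1 OR x1) AND x4
= x1 AND NOT x4 OR NOT (NOT (x1 AND NOT x4) OR NOT x3) OR x1 AND x4   [complement / identity]
= x1 AND NOT x4 OR x1 AND NOT x4 AND x3 OR x1 AND x4   [De Morgan]
= x1 AND NOT x4 OR x1 AND x4   [absorption]
= x1   [distribution]

x1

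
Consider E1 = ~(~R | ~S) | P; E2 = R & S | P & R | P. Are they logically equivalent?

Yes

E1: ~(~R | ~S) | P
    = R & S | P   — De Morgan
E2: R & S | P & R | P
    = R & S | P   — absorption
Both reduce to R & S | P, so they are equivalent.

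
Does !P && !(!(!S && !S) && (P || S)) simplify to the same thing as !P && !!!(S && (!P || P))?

E1: !P && !(!(!S && !S) && (P || S))
    = !P && !((S || S) && (P || S))
    = !P && !(S && P || S)
    = !P && !S
E2: !P && !!!(S && (!P || P))
    = !P && !!!S
    = !P && !S
Both reduce to !P && !S, so they are equivalent.

Yes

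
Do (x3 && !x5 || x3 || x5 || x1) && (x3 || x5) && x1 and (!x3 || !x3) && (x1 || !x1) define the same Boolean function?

No

E1: (x3 && !x5 || x3 || x5 || x1) && (x3 || x5) && x1
    = (x3 || x5 || x1) && (x3 || x5) && x1   [absorption]
    = (x3 || x5) && x1   [absorption]
E2: (!x3 || !x3) && (x1 || !x1)
    = !x3 || !x3   [complement / identity]
    = !x3   [idempotence]
These differ: at x1=1, x3=1, x5=1, E1 = 1 but E2 = 0.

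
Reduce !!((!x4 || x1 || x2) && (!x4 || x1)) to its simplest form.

!!((!x4 || x1 || x2) && (!x4 || x1))
= (!x4 || x1 || x2) && (!x4 || x1)   — double negation
= !x4 || x1   — absorption

!x4 || x1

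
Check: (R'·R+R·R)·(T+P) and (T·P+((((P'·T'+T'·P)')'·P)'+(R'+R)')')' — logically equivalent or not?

E1: (R'·R+R·R)·(T+P)
    = R·(T+P)   (distribution)
E2: (T·P+((((P'·T'+T'·P)')'·P)'+(R'+R)')')'
    = (T·P+((((T')')'·P)'+(R'+R)')')'   (distribution)
    = (T·P+((T'·P)'+(R'+R)')')'   (double negation)
    = (T·P+T'·P·(R'+R))'   (De Morgan)
    = (T·P+T'·P)'   (complement / identity)
    = P'   (distribution)
These differ: at P=0, R=0, T=0, E1 = 0 but E2 = 1.

No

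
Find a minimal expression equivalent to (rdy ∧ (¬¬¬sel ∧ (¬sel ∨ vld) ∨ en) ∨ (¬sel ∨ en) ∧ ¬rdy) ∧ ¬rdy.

(¬sel ∨ en) ∧ ¬rdy

(rdy ∧ (¬¬¬sel ∧ (¬sel ∨ vld) ∨ en) ∨ (¬sel ∨ en) ∧ ¬rdy) ∧ ¬rdy
= (rdy ∧ (¬sel ∧ (¬sel ∨ vld) ∨ en) ∨ (¬sel ∨ en) ∧ ¬rdy) ∧ ¬rdy   (double negation)
= (rdy ∧ (¬sel ∨ en) ∨ (¬sel ∨ en) ∧ ¬rdy) ∧ ¬rdy   (absorption)
= (¬sel ∨ en) ∧ ¬rdy   (distribution)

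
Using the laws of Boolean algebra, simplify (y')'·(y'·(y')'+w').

y·w'

(y')'·(y'·(y')'+w')
= (y')'·(y'·y+w')   (double negation)
= y·(y'·y+w')   (double negation)
= y·w'   (complement / identity)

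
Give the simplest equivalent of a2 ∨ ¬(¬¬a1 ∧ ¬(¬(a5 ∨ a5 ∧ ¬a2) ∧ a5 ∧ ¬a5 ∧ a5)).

a2 ∨ ¬a1

a2 ∨ ¬(¬¬a1 ∧ ¬(¬(a5 ∨ a5 ∧ ¬a2) ∧ a5 ∧ ¬a5 ∧ a5))
= a2 ∨ ¬(¬¬a1 ∧ ¬(¬a5 ∧ a5 ∧ ¬a5 ∧ a5))   (absorption)
= a2 ∨ ¬(¬¬a1 ∧ ¬(¬a5 ∧ a5))   (idempotence)
= a2 ∨ ¬a1 ∨ ¬a5 ∧ a5   (De Morgan)
= a2 ∨ ¬a1   (complement / identity)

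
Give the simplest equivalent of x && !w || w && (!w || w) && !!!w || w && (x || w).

x && !w || w && (!w || w) && !!!w || w && (x || w)
= x && !w || w && !!!w || w && (x || w)
= x && !w || w && !w || w && (x || w)
= (x || w) && !w || w && (x || w)
= x || w

x || w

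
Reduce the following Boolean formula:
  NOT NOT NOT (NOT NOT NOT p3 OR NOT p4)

NOT NOT NOT (NOT NOT NOT p3 OR NOT p4)
= NOT (NOT NOT NOT p3 OR NOT p4)   (double negation)
= NOT NOT p3 AND p4   (De Morgan)
= p3 AND p4   (double negation)

p3 AND p4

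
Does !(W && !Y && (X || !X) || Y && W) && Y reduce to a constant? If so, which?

no

!(W && !Y && (X || !X) || Y && W) && Y
= !(W && !Y || Y && W) && Y   [complement / identity]
= !W && Y   [distribution]
This depends on W, Y, so it is not a constant.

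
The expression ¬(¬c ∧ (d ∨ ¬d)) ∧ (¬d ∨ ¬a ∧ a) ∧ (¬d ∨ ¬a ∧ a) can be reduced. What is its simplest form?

¬(¬c ∧ (d ∨ ¬d)) ∧ (¬d ∨ ¬a ∧ a) ∧ (¬d ∨ ¬a ∧ a)
= ¬¬c ∧ (¬d ∨ ¬a ∧ a) ∧ (¬d ∨ ¬a ∧ a)
= ¬¬c ∧ (¬d ∧ ¬d ∨ ¬a ∧ a)
= c ∧ (¬d ∧ ¬d ∨ ¬a ∧ a)
= c ∧ (¬d ∨ ¬a ∧ a)
= c ∧ ¬d

c ∧ ¬d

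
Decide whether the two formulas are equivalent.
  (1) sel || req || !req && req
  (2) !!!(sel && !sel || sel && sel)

E1: sel || req || !req && req
    = sel || req   (complement / identity)
E2: !!!(sel && !sel || sel && sel)
    = !!!sel   (distribution)
    = !sel   (double negation)
These differ: at req=0, sel=1, E1 = 1 but E2 = 0.

No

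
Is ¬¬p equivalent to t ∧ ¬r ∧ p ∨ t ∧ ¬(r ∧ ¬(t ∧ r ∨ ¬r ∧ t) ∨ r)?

No

E1: ¬¬p
    = p   [double negation]
E2: t ∧ ¬r ∧ p ∨ t ∧ ¬(r ∧ ¬(t ∧ r ∨ ¬r ∧ t) ∨ r)
    = t ∧ ¬r ∧ p ∨ t ∧ ¬(r ∧ ¬t ∨ r)   [distribution]
    = t ∧ ¬r ∧ p ∨ t ∧ ¬r   [absorption]
    = t ∧ ¬r   [absorption]
These differ: at p=1, r=0, t=0, E1 = 1 but E2 = 0.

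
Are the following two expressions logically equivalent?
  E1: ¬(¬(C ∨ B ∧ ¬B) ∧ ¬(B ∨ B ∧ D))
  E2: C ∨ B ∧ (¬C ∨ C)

Yes

E1: ¬(¬(C ∨ B ∧ ¬B) ∧ ¬(B ∨ B ∧ D))
    = ¬(¬(C ∨ B ∧ ¬B) ∧ ¬B)   — absorption
    = ¬(¬C ∧ ¬B)   — complement / identity
    = C ∨ B   — De Morgan
E2: C ∨ B ∧ (¬C ∨ C)
    = C ∨ B   — complement / identity
Both reduce to C ∨ B, so they are equivalent.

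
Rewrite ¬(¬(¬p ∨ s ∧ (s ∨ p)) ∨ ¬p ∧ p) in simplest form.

¬p ∨ s

¬(¬(¬p ∨ s ∧ (s ∨ p)) ∨ ¬p ∧ p)
= ¬(¬(¬p ∨ s) ∨ ¬p ∧ p)   (absorption)
= ¬¬(¬p ∨ s)   (complement / identity)
= ¬p ∨ s   (double negation)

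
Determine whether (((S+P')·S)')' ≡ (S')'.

Yes

E1: (((S+P')·S)')'
    = (S')'   [absorption]
    = S   [double negation]
E2: (S')'
    = S   [double negation]
Both reduce to S, so they are equivalent.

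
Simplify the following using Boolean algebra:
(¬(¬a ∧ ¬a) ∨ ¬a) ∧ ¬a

(¬(¬a ∧ ¬a) ∨ ¬a) ∧ ¬a
= (a ∨ a ∨ ¬a) ∧ ¬a   [De Morgan]
= (a ∨ ¬a) ∧ ¬a   [idempotence]
= ¬a   [complement / identity]

¬a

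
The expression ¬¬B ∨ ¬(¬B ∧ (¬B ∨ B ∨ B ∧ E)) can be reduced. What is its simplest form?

¬¬B ∨ ¬(¬B ∧ (¬B ∨ B ∨ B ∧ E))
= ¬¬B ∨ ¬(¬B ∧ (¬B ∨ B))   — absorption
= ¬¬B ∨ ¬¬B   — complement / identity
= ¬¬B   — idempotence
= B   — double negation

B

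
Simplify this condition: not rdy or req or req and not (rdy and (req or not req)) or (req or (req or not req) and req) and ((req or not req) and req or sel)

not rdy or req

not rdy or req or req and not (rdy and (req or not req)) or (req or (req or not req) and req) and ((req or not req) and req or sel)
= not rdy or req or req and not rdy or (req or (req or not req) and req) and ((req or not req) and req or sel)   — complement / identity
= not rdy or req or req and not rdy or req and sel or (req or not req) and req   — distribution
= not rdy or req or req and sel or (req or not req) and req   — absorption
= not rdy or req or req and sel or req   — complement / identity
= not rdy or req or req   — absorption
= not rdy or req   — idempotence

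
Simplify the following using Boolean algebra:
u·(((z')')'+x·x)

u·(((z')')'+x·x)
= u·(((z')')'+x)   — idempotence
= u·(z'+x)   — double negation

u·(z'+x)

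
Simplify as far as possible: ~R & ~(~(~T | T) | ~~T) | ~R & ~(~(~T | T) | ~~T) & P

~R & ~T

~R & ~(~(~T | T) | ~~T) | ~R & ~(~(~T | T) | ~~T) & P
= ~R & ~(~(~T | T) | ~~T)   [absorption]
= ~R & (~T | T) & ~T   [De Morgan]
= ~R & ~T   [complement / identity]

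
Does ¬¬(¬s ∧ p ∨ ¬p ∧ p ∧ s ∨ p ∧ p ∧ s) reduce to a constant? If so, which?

¬¬(¬s ∧ p ∨ ¬p ∧ p ∧ s ∨ p ∧ p ∧ s)
= ¬¬(¬s ∧ p ∨ p ∧ s)   (distribution)
= ¬¬p   (distribution)
= p   (double negation)
This depends on p, so it is not a constant.

no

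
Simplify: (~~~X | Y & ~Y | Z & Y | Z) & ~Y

(~X | Z) & ~Y

(~~~X | Y & ~Y | Z & Y | Z) & ~Y
= (~~~X | Y & ~Y | Z) & ~Y
= (~~~X | Z) & ~Y
= (~X | Z) & ~Y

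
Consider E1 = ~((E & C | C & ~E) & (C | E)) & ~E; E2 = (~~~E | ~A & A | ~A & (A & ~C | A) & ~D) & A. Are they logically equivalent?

E1: ~((E & C | C & ~E) & (C | E)) & ~E
    = ~(C & (C | E)) & ~E   — distribution
    = ~C & ~E   — absorption
E2: (~~~E | ~A & A | ~A & (A & ~C | A) & ~D) & A
    = (~~~E | ~A & A | ~A & A & ~D) & A   — absorption
    = (~~~E | ~A & A) & A   — absorption
    = ~~~E & A   — complement / identity
    = ~E & A   — double negation
These differ: at A=0, C=0, D=0, E=0, E1 = 1 but E2 = 0.

No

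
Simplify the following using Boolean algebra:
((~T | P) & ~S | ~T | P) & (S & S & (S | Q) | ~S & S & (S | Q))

(~T | P) & S

((~T | P) & ~S | ~T | P) & (S & S & (S | Q) | ~S & S & (S | Q))
= ((~T | P) & ~S | ~T | P) & S & (S | Q)   — distribution
= (~T | P) & S & (S | Q)   — absorption
= (~T | P) & S   — absorption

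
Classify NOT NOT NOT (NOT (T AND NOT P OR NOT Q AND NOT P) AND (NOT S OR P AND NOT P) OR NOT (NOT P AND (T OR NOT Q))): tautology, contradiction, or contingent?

contingent

NOT NOT NOT (NOT (T AND NOT P OR NOT Q AND NOT P) AND (NOT S OR P AND NOT P) OR NOT (NOT P AND (T OR NOT Q)))
= NOT NOT NOT (NOT (NOT P AND (T OR NOT Q)) AND (NOT S OR P AND NOT P) OR NOT (NOT P AND (T OR NOT Q)))   (distribution)
= NOT NOT NOT (NOT (NOT P AND (T OR NOT Q)) AND NOT S OR NOT (NOT P AND (T OR NOT Q)))   (complement / identity)
= NOT NOT NOT NOT (NOT P AND (T OR NOT Q))   (absorption)
= NOT NOT (NOT P AND (T OR NOT Q))   (double negation)
= NOT P AND (T OR NOT Q)   (double negation)
This depends on P, Q, T, so it is not a constant.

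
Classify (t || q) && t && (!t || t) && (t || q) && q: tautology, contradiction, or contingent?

contingent

(t || q) && t && (!t || t) && (t || q) && q
= t && (!t || t) && (t || q) && q   (absorption)
= t && (t || q) && q   (complement / identity)
= t && q   (absorption)
This depends on q, t, so it is not a constant.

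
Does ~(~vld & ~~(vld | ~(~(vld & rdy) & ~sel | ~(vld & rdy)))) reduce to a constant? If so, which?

yes, True

~(~vld & ~~(vld | ~(~(vld & rdy) & ~sel | ~(vld & rdy))))
= ~(~vld & ~~(vld | ~~(vld & rdy)))   [absorption]
= vld | ~(vld | ~~(vld & rdy))   [De Morgan]
= vld | ~(vld | vld & rdy)   [double negation]
= vld | ~vld   [absorption]
= 1   [complement]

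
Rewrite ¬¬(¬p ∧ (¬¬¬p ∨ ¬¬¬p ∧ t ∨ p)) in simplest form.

¬¬(¬p ∧ (¬¬¬p ∨ ¬¬¬p ∧ t ∨ p))
= ¬p ∧ (¬¬¬p ∨ ¬¬¬p ∧ t ∨ p)
= ¬p ∧ (¬¬¬p ∨ p)
= ¬p ∧ (¬p ∨ p)
= ¬p

¬p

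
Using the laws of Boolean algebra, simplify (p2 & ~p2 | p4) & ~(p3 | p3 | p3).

(p2 & ~p2 | p4) & ~(p3 | p3 | p3)
= p4 & ~(p3 | p3 | p3)   (complement / identity)
= p4 & ~(p3 | p3)   (idempotence)
= p4 & ~p3   (idempotence)

p4 & ~p3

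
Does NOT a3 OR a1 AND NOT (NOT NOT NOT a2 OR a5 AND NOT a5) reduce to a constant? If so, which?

NOT a3 OR a1 AND NOT (NOT NOT NOT a2 OR a5 AND NOT a5)
= NOT a3 OR a1 AND NOT NOT NOT NOT a2
= NOT a3 OR a1 AND NOT NOT a2
= NOT a3 OR a1 AND a2
This depends on a1, a2, a3, so it is not a constant.

no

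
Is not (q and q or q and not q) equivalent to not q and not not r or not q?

Yes

E1: not (q and q or q and not q)
    = not q   [distribution]
E2: not q and not not r or not q
    = not q and r or not q   [double negation]
    = not q   [absorption]
Both reduce to not q, so they are equivalent.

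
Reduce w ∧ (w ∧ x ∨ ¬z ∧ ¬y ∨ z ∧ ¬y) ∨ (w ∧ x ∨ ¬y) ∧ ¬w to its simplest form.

w ∧ (w ∧ x ∨ ¬z ∧ ¬y ∨ z ∧ ¬y) ∨ (w ∧ x ∨ ¬y) ∧ ¬w
= w ∧ (w ∧ x ∨ ¬y) ∨ (w ∧ x ∨ ¬y) ∧ ¬w   [distribution]
= w ∧ x ∨ ¬y   [distribution]

w ∧ x ∨ ¬y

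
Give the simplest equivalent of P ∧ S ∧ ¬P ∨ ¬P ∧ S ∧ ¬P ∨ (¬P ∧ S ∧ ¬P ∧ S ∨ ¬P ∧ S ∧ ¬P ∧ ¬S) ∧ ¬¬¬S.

S ∧ ¬P

P ∧ S ∧ ¬P ∨ ¬P ∧ S ∧ ¬P ∨ (¬P ∧ S ∧ ¬P ∧ S ∨ ¬P ∧ S ∧ ¬P ∧ ¬S) ∧ ¬¬¬S
= P ∧ S ∧ ¬P ∨ ¬P ∧ S ∧ ¬P ∨ ¬P ∧ S ∧ ¬P ∧ ¬¬¬S
= P ∧ S ∧ ¬P ∨ ¬P ∧ S ∧ ¬P ∨ ¬P ∧ S ∧ ¬P ∧ ¬S
= P ∧ S ∧ ¬P ∨ ¬P ∧ S ∧ ¬P
= S ∧ ¬P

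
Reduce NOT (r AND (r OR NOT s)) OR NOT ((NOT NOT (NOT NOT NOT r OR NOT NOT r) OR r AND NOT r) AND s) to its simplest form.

NOT (r AND (r OR NOT s)) OR NOT ((NOT NOT (NOT NOT NOT r OR NOT NOT r) OR r AND NOT r) AND s)
= NOT r OR NOT ((NOT NOT (NOT NOT NOT r OR NOT NOT r) OR r AND NOT r) AND s)   — absorption
= NOT r OR NOT ((NOT (NOT NOT r AND NOT r) OR r AND NOT r) AND s)   — De Morgan
= NOT r OR NOT ((NOT r OR r OR r AND NOT r) AND s)   — De Morgan
= NOT r OR NOT ((NOT r OR r) AND s)   — complement / identity
= NOT r OR NOT s   — complement / identity

NOT r OR NOT s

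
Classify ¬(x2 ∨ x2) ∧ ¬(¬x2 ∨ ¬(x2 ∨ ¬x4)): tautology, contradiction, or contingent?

contradiction

¬(x2 ∨ x2) ∧ ¬(¬x2 ∨ ¬(x2 ∨ ¬x4))
= ¬(x2 ∨ x2) ∧ x2 ∧ (x2 ∨ ¬x4)
= ¬(x2 ∨ x2) ∧ x2
= ¬x2 ∧ x2
= False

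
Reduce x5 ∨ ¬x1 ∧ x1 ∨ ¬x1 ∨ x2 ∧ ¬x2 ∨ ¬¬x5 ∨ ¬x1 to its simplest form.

x5 ∨ ¬x1 ∧ x1 ∨ ¬x1 ∨ x2 ∧ ¬x2 ∨ ¬¬x5 ∨ ¬x1
= x5 ∨ ¬x1 ∧ x1 ∨ ¬x1 ∨ ¬¬x5 ∨ ¬x1   (complement / identity)
= x5 ∨ ¬x1 ∧ x1 ∨ ¬x1 ∨ x5 ∨ ¬x1   (double negation)
= x5 ∨ ¬x1 ∨ x5 ∨ ¬x1   (complement / identity)
= x5 ∨ ¬x1   (idempotence)

x5 ∨ ¬x1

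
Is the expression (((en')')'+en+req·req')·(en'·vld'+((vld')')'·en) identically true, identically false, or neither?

(((en')')'+en+req·req')·(en'·vld'+((vld')')'·en)
= (((en')')'+en)·(en'·vld'+((vld')')'·en)   — complement / identity
= (en'+en)·(en'·vld'+((vld')')'·en)   — double negation
= en'·vld'+((vld')')'·en   — complement / identity
= en'·vld'+vld'·en   — double negation
= vld'   — distribution
This depends on vld, so it is not a constant.

neither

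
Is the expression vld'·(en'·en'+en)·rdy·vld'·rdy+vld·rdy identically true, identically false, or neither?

vld'·(en'·en'+en)·rdy·vld'·rdy+vld·rdy
= vld'·(en'+en)·rdy·vld'·rdy+vld·rdy   (idempotence)
= vld'·rdy·vld'·rdy+vld·rdy   (complement / identity)
= vld'·rdy+vld·rdy   (idempotence)
= rdy   (distribution)
This depends on rdy, so it is not a constant.

neither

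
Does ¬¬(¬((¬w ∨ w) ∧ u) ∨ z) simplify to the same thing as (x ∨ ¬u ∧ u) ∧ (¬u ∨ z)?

E1: ¬¬(¬((¬w ∨ w) ∧ u) ∨ z)
    = ¬((¬w ∨ w) ∧ u) ∨ z
    = ¬u ∨ z
E2: (x ∨ ¬u ∧ u) ∧ (¬u ∨ z)
    = x ∧ (¬u ∨ z)
These differ: at u=0, w=0, x=0, z=1, E1 = 1 but E2 = 0.

No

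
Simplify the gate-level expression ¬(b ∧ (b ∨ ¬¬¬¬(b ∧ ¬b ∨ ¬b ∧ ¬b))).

¬(b ∧ (b ∨ ¬¬¬¬(b ∧ ¬b ∨ ¬b ∧ ¬b)))
= ¬(b ∧ (b ∨ ¬¬¬¬¬b))   (distribution)
= ¬(b ∧ (b ∨ ¬¬¬b))   (double negation)
= ¬(b ∧ (b ∨ ¬b))   (double negation)
= ¬b   (complement / identity)

¬b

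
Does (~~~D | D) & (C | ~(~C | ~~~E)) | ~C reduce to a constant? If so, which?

yes, True

(~~~D | D) & (C | ~(~C | ~~~E)) | ~C
= (~D | D) & (C | ~(~C | ~~~E)) | ~C   — double negation
= (~D | D) & (C | ~(~C | ~E)) | ~C   — double negation
= (~D | D) & (C | C & E) | ~C   — De Morgan
= (~D | D) & C | ~C   — absorption
= C | ~C   — complement / identity
= 1   — complement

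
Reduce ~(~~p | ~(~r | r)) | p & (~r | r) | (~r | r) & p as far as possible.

~(~~p | ~(~r | r)) | p & (~r | r) | (~r | r) & p
= ~p & (~r | r) | p & (~r | r) | (~r | r) & p
= ~r | r | (~r | r) & p
= ~r | r
= 1

1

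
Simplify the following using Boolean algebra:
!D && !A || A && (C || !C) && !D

!D && !A || A && (C || !C) && !D
= !D && !A || A && !D   — complement / identity
= !D   — distribution

!D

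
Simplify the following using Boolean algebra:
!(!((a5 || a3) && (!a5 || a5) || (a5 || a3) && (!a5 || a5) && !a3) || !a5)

a5

!(!((a5 || a3) && (!a5 || a5) || (a5 || a3) && (!a5 || a5) && !a3) || !a5)
= !(!((a5 || a3) && (!a5 || a5)) || !a5)
= !(!(a5 || a3) || !a5)
= (a5 || a3) && a5
= a5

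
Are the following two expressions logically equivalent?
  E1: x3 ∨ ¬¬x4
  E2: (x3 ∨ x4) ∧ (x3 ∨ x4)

E1: x3 ∨ ¬¬x4
    = x3 ∨ x4
E2: (x3 ∨ x4) ∧ (x3 ∨ x4)
    = x3 ∨ x4
Both reduce to x3 ∨ x4, so they are equivalent.

Yes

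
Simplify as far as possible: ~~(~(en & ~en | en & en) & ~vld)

~en & ~vld

~~(~(en & ~en | en & en) & ~vld)
= ~(en & ~en | en & en) & ~vld
= ~en & ~vld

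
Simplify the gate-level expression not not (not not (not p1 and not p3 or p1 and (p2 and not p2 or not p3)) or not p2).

not not (not not (not p1 and not p3 or p1 and (p2 and not p2 or not p3)) or not p2)
= not not (not not (not p1 and not p3 or p1 and not p3) or not p2)   [complement / identity]
= not not (not not not p3 or not p2)   [distribution]
= not not (not p3 or not p2)   [double negation]
= not p3 or not p2   [double negation]

not p3 or not p2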